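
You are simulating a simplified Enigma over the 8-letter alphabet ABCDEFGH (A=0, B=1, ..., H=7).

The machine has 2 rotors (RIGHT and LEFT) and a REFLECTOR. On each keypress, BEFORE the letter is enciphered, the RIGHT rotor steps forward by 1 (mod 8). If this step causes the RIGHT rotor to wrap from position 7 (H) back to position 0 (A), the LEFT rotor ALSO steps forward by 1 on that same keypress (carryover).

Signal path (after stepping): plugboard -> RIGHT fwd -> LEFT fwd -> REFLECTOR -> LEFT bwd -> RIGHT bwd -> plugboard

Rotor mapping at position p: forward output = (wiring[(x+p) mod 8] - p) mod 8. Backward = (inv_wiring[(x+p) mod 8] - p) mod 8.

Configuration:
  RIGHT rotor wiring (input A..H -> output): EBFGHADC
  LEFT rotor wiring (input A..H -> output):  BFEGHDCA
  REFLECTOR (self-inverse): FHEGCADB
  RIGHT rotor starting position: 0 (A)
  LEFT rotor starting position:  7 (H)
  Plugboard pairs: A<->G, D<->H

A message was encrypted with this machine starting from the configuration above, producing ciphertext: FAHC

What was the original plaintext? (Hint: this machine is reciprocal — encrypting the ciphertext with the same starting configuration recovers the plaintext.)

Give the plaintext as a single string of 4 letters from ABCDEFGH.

Char 1 ('F'): step: R->1, L=7; F->plug->F->R->C->L->G->refl->D->L'->H->R'->E->plug->E
Char 2 ('A'): step: R->2, L=7; A->plug->G->R->C->L->G->refl->D->L'->H->R'->H->plug->D
Char 3 ('H'): step: R->3, L=7; H->plug->D->R->A->L->B->refl->H->L'->E->R'->B->plug->B
Char 4 ('C'): step: R->4, L=7; C->plug->C->R->H->L->D->refl->G->L'->C->R'->H->plug->D

Answer: EDBD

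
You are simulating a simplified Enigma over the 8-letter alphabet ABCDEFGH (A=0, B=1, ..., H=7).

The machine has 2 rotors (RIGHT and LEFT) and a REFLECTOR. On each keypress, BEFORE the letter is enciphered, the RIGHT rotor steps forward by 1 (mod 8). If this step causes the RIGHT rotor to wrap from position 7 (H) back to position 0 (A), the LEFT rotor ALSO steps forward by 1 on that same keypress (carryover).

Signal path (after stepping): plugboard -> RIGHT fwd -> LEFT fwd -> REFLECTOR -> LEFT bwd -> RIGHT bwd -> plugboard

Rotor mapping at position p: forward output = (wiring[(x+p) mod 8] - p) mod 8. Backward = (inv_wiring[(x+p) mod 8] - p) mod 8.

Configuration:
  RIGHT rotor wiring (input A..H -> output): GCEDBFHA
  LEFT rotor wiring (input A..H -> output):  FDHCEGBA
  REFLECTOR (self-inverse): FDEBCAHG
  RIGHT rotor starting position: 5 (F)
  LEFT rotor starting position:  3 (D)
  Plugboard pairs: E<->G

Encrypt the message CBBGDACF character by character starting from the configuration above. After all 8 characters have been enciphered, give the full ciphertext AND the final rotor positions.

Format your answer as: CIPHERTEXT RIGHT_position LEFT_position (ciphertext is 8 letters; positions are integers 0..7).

Answer: EDHFBCBG 5 4

Derivation:
Char 1 ('C'): step: R->6, L=3; C->plug->C->R->A->L->H->refl->G->L'->D->R'->G->plug->E
Char 2 ('B'): step: R->7, L=3; B->plug->B->R->H->L->E->refl->C->L'->F->R'->D->plug->D
Char 3 ('B'): step: R->0, L->4 (L advanced); B->plug->B->R->C->L->F->refl->A->L'->A->R'->H->plug->H
Char 4 ('G'): step: R->1, L=4; G->plug->E->R->E->L->B->refl->D->L'->G->R'->F->plug->F
Char 5 ('D'): step: R->2, L=4; D->plug->D->R->D->L->E->refl->C->L'->B->R'->B->plug->B
Char 6 ('A'): step: R->3, L=4; A->plug->A->R->A->L->A->refl->F->L'->C->R'->C->plug->C
Char 7 ('C'): step: R->4, L=4; C->plug->C->R->D->L->E->refl->C->L'->B->R'->B->plug->B
Char 8 ('F'): step: R->5, L=4; F->plug->F->R->H->L->G->refl->H->L'->F->R'->E->plug->G
Final: ciphertext=EDHFBCBG, RIGHT=5, LEFT=4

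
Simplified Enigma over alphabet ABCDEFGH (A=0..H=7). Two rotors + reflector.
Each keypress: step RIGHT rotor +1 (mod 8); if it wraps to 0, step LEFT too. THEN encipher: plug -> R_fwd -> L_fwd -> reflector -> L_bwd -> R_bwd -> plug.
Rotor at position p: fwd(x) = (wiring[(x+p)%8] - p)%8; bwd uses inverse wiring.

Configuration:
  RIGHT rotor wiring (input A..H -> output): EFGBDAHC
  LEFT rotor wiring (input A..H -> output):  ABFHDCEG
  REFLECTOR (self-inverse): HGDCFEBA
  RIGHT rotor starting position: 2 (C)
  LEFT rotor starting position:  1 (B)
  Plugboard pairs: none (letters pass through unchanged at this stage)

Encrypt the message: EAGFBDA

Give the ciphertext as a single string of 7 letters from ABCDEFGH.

Answer: BEBGABC

Derivation:
Char 1 ('E'): step: R->3, L=1; E->plug->E->R->H->L->H->refl->A->L'->A->R'->B->plug->B
Char 2 ('A'): step: R->4, L=1; A->plug->A->R->H->L->H->refl->A->L'->A->R'->E->plug->E
Char 3 ('G'): step: R->5, L=1; G->plug->G->R->E->L->B->refl->G->L'->C->R'->B->plug->B
Char 4 ('F'): step: R->6, L=1; F->plug->F->R->D->L->C->refl->D->L'->F->R'->G->plug->G
Char 5 ('B'): step: R->7, L=1; B->plug->B->R->F->L->D->refl->C->L'->D->R'->A->plug->A
Char 6 ('D'): step: R->0, L->2 (L advanced); D->plug->D->R->B->L->F->refl->E->L'->F->R'->B->plug->B
Char 7 ('A'): step: R->1, L=2; A->plug->A->R->E->L->C->refl->D->L'->A->R'->C->plug->C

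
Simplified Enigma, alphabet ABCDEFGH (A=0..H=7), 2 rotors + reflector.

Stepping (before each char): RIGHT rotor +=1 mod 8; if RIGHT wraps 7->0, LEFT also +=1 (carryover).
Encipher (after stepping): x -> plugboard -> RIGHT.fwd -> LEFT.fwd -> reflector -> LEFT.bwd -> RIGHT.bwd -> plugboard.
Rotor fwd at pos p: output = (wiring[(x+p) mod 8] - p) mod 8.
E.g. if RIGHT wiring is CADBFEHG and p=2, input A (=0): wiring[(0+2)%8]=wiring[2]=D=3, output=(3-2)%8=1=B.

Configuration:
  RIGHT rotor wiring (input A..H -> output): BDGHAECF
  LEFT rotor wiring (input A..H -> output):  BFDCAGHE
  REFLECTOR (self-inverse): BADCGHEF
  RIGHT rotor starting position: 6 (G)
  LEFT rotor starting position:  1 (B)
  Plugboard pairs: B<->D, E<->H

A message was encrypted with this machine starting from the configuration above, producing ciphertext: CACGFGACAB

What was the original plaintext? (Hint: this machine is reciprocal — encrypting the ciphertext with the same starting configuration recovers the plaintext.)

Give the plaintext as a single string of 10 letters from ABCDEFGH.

Answer: EHGDAEDGCF

Derivation:
Char 1 ('C'): step: R->7, L=1; C->plug->C->R->E->L->F->refl->H->L'->D->R'->H->plug->E
Char 2 ('A'): step: R->0, L->2 (L advanced); A->plug->A->R->B->L->A->refl->B->L'->A->R'->E->plug->H
Char 3 ('C'): step: R->1, L=2; C->plug->C->R->G->L->H->refl->F->L'->E->R'->G->plug->G
Char 4 ('G'): step: R->2, L=2; G->plug->G->R->H->L->D->refl->C->L'->F->R'->B->plug->D
Char 5 ('F'): step: R->3, L=2; F->plug->F->R->G->L->H->refl->F->L'->E->R'->A->plug->A
Char 6 ('G'): step: R->4, L=2; G->plug->G->R->C->L->G->refl->E->L'->D->R'->H->plug->E
Char 7 ('A'): step: R->5, L=2; A->plug->A->R->H->L->D->refl->C->L'->F->R'->B->plug->D
Char 8 ('C'): step: R->6, L=2; C->plug->C->R->D->L->E->refl->G->L'->C->R'->G->plug->G
Char 9 ('A'): step: R->7, L=2; A->plug->A->R->G->L->H->refl->F->L'->E->R'->C->plug->C
Char 10 ('B'): step: R->0, L->3 (L advanced); B->plug->D->R->H->L->A->refl->B->L'->E->R'->F->plug->F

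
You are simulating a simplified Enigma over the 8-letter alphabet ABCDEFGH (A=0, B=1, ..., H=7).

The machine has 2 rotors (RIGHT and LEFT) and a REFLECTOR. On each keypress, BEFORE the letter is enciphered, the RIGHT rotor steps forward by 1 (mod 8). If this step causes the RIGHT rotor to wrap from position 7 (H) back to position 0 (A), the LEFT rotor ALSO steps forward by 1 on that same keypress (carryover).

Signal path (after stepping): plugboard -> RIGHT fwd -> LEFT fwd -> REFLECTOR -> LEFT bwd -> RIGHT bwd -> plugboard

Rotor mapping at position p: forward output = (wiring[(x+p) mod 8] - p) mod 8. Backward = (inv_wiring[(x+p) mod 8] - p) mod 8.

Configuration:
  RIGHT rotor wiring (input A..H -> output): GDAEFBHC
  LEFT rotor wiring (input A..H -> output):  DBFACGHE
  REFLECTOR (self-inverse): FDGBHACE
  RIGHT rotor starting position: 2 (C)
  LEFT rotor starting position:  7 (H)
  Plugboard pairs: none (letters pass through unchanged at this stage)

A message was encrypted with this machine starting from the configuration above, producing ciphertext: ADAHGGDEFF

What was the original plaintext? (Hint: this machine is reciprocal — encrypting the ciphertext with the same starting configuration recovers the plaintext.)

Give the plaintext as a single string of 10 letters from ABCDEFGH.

Answer: CACEAAHGBD

Derivation:
Char 1 ('A'): step: R->3, L=7; A->plug->A->R->B->L->E->refl->H->L'->G->R'->C->plug->C
Char 2 ('D'): step: R->4, L=7; D->plug->D->R->G->L->H->refl->E->L'->B->R'->A->plug->A
Char 3 ('A'): step: R->5, L=7; A->plug->A->R->E->L->B->refl->D->L'->F->R'->C->plug->C
Char 4 ('H'): step: R->6, L=7; H->plug->H->R->D->L->G->refl->C->L'->C->R'->E->plug->E
Char 5 ('G'): step: R->7, L=7; G->plug->G->R->C->L->C->refl->G->L'->D->R'->A->plug->A
Char 6 ('G'): step: R->0, L->0 (L advanced); G->plug->G->R->H->L->E->refl->H->L'->G->R'->A->plug->A
Char 7 ('D'): step: R->1, L=0; D->plug->D->R->E->L->C->refl->G->L'->F->R'->H->plug->H
Char 8 ('E'): step: R->2, L=0; E->plug->E->R->F->L->G->refl->C->L'->E->R'->G->plug->G
Char 9 ('F'): step: R->3, L=0; F->plug->F->R->D->L->A->refl->F->L'->C->R'->B->plug->B
Char 10 ('F'): step: R->4, L=0; F->plug->F->R->H->L->E->refl->H->L'->G->R'->D->plug->D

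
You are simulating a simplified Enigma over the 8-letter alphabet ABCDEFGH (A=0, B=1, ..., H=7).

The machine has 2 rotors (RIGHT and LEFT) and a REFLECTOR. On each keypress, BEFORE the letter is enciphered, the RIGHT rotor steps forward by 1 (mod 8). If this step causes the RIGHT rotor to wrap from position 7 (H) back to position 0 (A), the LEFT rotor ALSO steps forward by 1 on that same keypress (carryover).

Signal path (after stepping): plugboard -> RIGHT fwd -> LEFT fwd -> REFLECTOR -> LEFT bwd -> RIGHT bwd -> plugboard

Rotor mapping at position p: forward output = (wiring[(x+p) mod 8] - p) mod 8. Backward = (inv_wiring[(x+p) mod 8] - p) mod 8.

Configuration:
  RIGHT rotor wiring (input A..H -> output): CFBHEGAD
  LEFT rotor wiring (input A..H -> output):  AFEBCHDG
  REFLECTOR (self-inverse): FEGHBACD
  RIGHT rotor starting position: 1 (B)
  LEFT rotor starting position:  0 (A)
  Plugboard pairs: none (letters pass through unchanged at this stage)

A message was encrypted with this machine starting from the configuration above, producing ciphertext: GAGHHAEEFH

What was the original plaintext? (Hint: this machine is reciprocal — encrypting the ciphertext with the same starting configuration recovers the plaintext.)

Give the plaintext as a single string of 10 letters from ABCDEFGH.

Answer: FFEFFGBAAG

Derivation:
Char 1 ('G'): step: R->2, L=0; G->plug->G->R->A->L->A->refl->F->L'->B->R'->F->plug->F
Char 2 ('A'): step: R->3, L=0; A->plug->A->R->E->L->C->refl->G->L'->H->R'->F->plug->F
Char 3 ('G'): step: R->4, L=0; G->plug->G->R->F->L->H->refl->D->L'->G->R'->E->plug->E
Char 4 ('H'): step: R->5, L=0; H->plug->H->R->H->L->G->refl->C->L'->E->R'->F->plug->F
Char 5 ('H'): step: R->6, L=0; H->plug->H->R->A->L->A->refl->F->L'->B->R'->F->plug->F
Char 6 ('A'): step: R->7, L=0; A->plug->A->R->E->L->C->refl->G->L'->H->R'->G->plug->G
Char 7 ('E'): step: R->0, L->1 (L advanced); E->plug->E->R->E->L->G->refl->C->L'->F->R'->B->plug->B
Char 8 ('E'): step: R->1, L=1; E->plug->E->R->F->L->C->refl->G->L'->E->R'->A->plug->A
Char 9 ('F'): step: R->2, L=1; F->plug->F->R->B->L->D->refl->H->L'->H->R'->A->plug->A
Char 10 ('H'): step: R->3, L=1; H->plug->H->R->G->L->F->refl->A->L'->C->R'->G->plug->G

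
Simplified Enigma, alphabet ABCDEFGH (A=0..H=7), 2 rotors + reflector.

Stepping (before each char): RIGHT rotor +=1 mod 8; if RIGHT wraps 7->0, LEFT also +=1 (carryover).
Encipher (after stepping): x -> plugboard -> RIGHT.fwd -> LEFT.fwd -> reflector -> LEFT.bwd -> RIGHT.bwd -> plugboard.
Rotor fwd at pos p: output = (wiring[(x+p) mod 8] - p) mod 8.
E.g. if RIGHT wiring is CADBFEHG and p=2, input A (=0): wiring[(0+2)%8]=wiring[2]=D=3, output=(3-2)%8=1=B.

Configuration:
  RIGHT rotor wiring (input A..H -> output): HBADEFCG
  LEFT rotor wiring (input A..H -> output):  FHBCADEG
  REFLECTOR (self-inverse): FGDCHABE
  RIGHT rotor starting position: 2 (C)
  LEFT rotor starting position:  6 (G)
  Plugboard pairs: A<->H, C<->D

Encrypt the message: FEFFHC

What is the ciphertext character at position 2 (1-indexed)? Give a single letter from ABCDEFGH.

Char 1 ('F'): step: R->3, L=6; F->plug->F->R->E->L->D->refl->C->L'->G->R'->G->plug->G
Char 2 ('E'): step: R->4, L=6; E->plug->E->R->D->L->B->refl->G->L'->A->R'->A->plug->H

H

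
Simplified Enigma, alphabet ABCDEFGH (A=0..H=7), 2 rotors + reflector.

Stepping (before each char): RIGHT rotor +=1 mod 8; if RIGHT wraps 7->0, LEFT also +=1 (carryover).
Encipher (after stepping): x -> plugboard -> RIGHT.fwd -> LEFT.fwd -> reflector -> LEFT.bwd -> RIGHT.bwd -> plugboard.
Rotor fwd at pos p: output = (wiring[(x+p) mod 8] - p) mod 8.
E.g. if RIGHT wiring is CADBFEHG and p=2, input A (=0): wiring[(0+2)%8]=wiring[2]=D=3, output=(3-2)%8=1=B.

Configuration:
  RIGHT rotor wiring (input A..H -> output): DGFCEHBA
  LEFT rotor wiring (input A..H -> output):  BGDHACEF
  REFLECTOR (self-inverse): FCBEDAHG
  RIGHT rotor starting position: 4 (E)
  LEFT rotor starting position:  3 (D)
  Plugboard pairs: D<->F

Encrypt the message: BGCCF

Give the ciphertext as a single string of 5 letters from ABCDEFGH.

Char 1 ('B'): step: R->5, L=3; B->plug->B->R->E->L->C->refl->B->L'->D->R'->C->plug->C
Char 2 ('G'): step: R->6, L=3; G->plug->G->R->G->L->D->refl->E->L'->A->R'->D->plug->F
Char 3 ('C'): step: R->7, L=3; C->plug->C->R->H->L->A->refl->F->L'->B->R'->A->plug->A
Char 4 ('C'): step: R->0, L->4 (L advanced); C->plug->C->R->F->L->C->refl->B->L'->D->R'->A->plug->A
Char 5 ('F'): step: R->1, L=4; F->plug->D->R->D->L->B->refl->C->L'->F->R'->A->plug->A

Answer: CFAAA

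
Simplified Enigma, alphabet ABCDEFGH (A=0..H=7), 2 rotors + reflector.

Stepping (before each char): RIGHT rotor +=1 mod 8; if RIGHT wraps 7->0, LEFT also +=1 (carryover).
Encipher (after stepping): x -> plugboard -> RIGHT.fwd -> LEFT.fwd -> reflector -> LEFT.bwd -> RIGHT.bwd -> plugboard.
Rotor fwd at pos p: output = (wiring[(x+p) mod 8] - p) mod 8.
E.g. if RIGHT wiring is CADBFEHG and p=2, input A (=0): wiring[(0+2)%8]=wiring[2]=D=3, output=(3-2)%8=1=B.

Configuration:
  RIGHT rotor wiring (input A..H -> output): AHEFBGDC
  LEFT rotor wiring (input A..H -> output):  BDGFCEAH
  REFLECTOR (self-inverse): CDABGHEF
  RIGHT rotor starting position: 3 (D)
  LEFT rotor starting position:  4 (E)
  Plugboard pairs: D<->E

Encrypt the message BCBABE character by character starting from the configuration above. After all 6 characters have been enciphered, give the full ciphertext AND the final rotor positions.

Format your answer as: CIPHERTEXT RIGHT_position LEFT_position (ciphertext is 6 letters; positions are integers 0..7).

Answer: GHAGAH 1 5

Derivation:
Char 1 ('B'): step: R->4, L=4; B->plug->B->R->C->L->E->refl->G->L'->A->R'->G->plug->G
Char 2 ('C'): step: R->5, L=4; C->plug->C->R->F->L->H->refl->F->L'->E->R'->H->plug->H
Char 3 ('B'): step: R->6, L=4; B->plug->B->R->E->L->F->refl->H->L'->F->R'->A->plug->A
Char 4 ('A'): step: R->7, L=4; A->plug->A->R->D->L->D->refl->B->L'->H->R'->G->plug->G
Char 5 ('B'): step: R->0, L->5 (L advanced); B->plug->B->R->H->L->F->refl->H->L'->A->R'->A->plug->A
Char 6 ('E'): step: R->1, L=5; E->plug->D->R->A->L->H->refl->F->L'->H->R'->H->plug->H
Final: ciphertext=GHAGAH, RIGHT=1, LEFT=5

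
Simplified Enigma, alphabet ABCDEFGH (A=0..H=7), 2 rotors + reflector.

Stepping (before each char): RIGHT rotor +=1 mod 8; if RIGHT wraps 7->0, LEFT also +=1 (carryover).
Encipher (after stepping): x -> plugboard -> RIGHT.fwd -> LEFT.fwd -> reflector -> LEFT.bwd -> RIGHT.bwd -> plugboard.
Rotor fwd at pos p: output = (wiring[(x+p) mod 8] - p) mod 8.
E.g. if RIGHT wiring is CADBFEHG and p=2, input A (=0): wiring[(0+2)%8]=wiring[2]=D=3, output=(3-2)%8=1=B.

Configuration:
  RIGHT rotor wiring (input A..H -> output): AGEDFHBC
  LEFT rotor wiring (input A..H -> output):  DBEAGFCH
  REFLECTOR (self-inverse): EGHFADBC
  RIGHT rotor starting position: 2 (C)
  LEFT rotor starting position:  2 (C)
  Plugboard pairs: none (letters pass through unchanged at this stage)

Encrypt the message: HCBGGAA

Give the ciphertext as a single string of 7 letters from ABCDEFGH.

Answer: DBADCGD

Derivation:
Char 1 ('H'): step: R->3, L=2; H->plug->H->R->B->L->G->refl->B->L'->G->R'->D->plug->D
Char 2 ('C'): step: R->4, L=2; C->plug->C->R->F->L->F->refl->D->L'->D->R'->B->plug->B
Char 3 ('B'): step: R->5, L=2; B->plug->B->R->E->L->A->refl->E->L'->C->R'->A->plug->A
Char 4 ('G'): step: R->6, L=2; G->plug->G->R->H->L->H->refl->C->L'->A->R'->D->plug->D
Char 5 ('G'): step: R->7, L=2; G->plug->G->R->A->L->C->refl->H->L'->H->R'->C->plug->C
Char 6 ('A'): step: R->0, L->3 (L advanced); A->plug->A->R->A->L->F->refl->D->L'->B->R'->G->plug->G
Char 7 ('A'): step: R->1, L=3; A->plug->A->R->F->L->A->refl->E->L'->E->R'->D->plug->D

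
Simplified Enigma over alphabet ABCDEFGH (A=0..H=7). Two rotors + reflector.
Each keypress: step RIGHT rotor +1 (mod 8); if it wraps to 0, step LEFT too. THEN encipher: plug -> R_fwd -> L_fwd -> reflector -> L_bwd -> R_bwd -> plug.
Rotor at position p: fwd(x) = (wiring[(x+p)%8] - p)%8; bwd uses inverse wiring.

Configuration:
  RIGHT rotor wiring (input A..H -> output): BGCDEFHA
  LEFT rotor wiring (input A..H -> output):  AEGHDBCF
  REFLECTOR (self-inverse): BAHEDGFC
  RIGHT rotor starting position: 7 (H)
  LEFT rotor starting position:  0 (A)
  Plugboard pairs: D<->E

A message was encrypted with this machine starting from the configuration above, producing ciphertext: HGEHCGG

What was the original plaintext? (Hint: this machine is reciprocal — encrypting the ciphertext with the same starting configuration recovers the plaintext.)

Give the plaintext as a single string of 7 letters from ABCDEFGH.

Char 1 ('H'): step: R->0, L->1 (L advanced); H->plug->H->R->A->L->D->refl->E->L'->G->R'->B->plug->B
Char 2 ('G'): step: R->1, L=1; G->plug->G->R->H->L->H->refl->C->L'->D->R'->D->plug->E
Char 3 ('E'): step: R->2, L=1; E->plug->D->R->D->L->C->refl->H->L'->H->R'->G->plug->G
Char 4 ('H'): step: R->3, L=1; H->plug->H->R->H->L->H->refl->C->L'->D->R'->G->plug->G
Char 5 ('C'): step: R->4, L=1; C->plug->C->R->D->L->C->refl->H->L'->H->R'->H->plug->H
Char 6 ('G'): step: R->5, L=1; G->plug->G->R->G->L->E->refl->D->L'->A->R'->A->plug->A
Char 7 ('G'): step: R->6, L=1; G->plug->G->R->G->L->E->refl->D->L'->A->R'->D->plug->E

Answer: BEGGHAE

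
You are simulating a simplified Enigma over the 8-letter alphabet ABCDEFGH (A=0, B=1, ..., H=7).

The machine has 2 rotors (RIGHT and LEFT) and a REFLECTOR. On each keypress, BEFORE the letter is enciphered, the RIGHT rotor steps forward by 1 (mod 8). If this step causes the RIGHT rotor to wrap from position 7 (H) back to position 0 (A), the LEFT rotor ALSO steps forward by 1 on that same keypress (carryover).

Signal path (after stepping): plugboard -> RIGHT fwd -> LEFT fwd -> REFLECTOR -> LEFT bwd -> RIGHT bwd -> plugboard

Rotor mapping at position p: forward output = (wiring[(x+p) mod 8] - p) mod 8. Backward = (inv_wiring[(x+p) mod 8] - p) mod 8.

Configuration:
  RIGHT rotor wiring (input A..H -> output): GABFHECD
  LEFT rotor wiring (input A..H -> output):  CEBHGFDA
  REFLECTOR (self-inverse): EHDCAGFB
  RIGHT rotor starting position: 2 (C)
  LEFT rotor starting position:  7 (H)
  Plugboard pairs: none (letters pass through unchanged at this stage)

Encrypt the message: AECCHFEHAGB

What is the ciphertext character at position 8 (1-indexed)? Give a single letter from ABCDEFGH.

Char 1 ('A'): step: R->3, L=7; A->plug->A->R->C->L->F->refl->G->L'->G->R'->H->plug->H
Char 2 ('E'): step: R->4, L=7; E->plug->E->R->C->L->F->refl->G->L'->G->R'->C->plug->C
Char 3 ('C'): step: R->5, L=7; C->plug->C->R->G->L->G->refl->F->L'->C->R'->H->plug->H
Char 4 ('C'): step: R->6, L=7; C->plug->C->R->A->L->B->refl->H->L'->F->R'->B->plug->B
Char 5 ('H'): step: R->7, L=7; H->plug->H->R->D->L->C->refl->D->L'->B->R'->C->plug->C
Char 6 ('F'): step: R->0, L->0 (L advanced); F->plug->F->R->E->L->G->refl->F->L'->F->R'->D->plug->D
Char 7 ('E'): step: R->1, L=0; E->plug->E->R->D->L->H->refl->B->L'->C->R'->G->plug->G
Char 8 ('H'): step: R->2, L=0; H->plug->H->R->G->L->D->refl->C->L'->A->R'->E->plug->E

E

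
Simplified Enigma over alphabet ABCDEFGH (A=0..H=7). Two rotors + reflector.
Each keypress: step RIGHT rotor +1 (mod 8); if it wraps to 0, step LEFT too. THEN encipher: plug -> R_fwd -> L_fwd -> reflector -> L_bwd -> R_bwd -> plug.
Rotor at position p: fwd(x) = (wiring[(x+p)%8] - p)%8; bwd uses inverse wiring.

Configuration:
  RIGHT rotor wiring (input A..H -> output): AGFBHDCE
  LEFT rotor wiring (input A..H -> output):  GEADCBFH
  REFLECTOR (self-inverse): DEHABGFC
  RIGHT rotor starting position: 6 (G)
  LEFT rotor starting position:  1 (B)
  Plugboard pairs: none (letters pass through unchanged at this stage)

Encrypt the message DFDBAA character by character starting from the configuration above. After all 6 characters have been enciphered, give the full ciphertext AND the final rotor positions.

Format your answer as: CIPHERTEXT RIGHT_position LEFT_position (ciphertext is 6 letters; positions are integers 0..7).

Answer: CEFAEB 4 2

Derivation:
Char 1 ('D'): step: R->7, L=1; D->plug->D->R->G->L->G->refl->F->L'->H->R'->C->plug->C
Char 2 ('F'): step: R->0, L->2 (L advanced); F->plug->F->R->D->L->H->refl->C->L'->H->R'->E->plug->E
Char 3 ('D'): step: R->1, L=2; D->plug->D->R->G->L->E->refl->B->L'->B->R'->F->plug->F
Char 4 ('B'): step: R->2, L=2; B->plug->B->R->H->L->C->refl->H->L'->D->R'->A->plug->A
Char 5 ('A'): step: R->3, L=2; A->plug->A->R->G->L->E->refl->B->L'->B->R'->E->plug->E
Char 6 ('A'): step: R->4, L=2; A->plug->A->R->D->L->H->refl->C->L'->H->R'->B->plug->B
Final: ciphertext=CEFAEB, RIGHT=4, LEFT=2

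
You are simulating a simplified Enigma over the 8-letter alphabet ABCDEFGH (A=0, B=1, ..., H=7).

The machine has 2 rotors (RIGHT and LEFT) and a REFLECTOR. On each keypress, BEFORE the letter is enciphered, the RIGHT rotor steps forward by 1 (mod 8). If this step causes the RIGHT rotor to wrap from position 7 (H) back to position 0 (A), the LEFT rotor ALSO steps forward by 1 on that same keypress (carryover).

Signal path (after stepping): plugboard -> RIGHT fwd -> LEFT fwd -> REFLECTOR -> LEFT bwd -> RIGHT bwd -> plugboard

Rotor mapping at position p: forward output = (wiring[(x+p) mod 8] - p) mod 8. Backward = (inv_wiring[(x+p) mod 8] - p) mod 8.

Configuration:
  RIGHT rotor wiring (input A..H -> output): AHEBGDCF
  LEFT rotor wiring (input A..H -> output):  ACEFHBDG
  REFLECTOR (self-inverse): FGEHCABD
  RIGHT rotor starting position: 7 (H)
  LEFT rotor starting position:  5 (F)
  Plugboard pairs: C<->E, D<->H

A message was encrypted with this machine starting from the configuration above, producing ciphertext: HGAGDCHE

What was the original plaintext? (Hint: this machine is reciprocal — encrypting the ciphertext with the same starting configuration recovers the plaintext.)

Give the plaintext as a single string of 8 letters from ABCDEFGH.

Answer: AAFABHGB

Derivation:
Char 1 ('H'): step: R->0, L->6 (L advanced); H->plug->D->R->B->L->A->refl->F->L'->A->R'->A->plug->A
Char 2 ('G'): step: R->1, L=6; G->plug->G->R->E->L->G->refl->B->L'->G->R'->A->plug->A
Char 3 ('A'): step: R->2, L=6; A->plug->A->R->C->L->C->refl->E->L'->D->R'->F->plug->F
Char 4 ('G'): step: R->3, L=6; G->plug->G->R->E->L->G->refl->B->L'->G->R'->A->plug->A
Char 5 ('D'): step: R->4, L=6; D->plug->H->R->F->L->H->refl->D->L'->H->R'->B->plug->B
Char 6 ('C'): step: R->5, L=6; C->plug->E->R->C->L->C->refl->E->L'->D->R'->D->plug->H
Char 7 ('H'): step: R->6, L=6; H->plug->D->R->B->L->A->refl->F->L'->A->R'->G->plug->G
Char 8 ('E'): step: R->7, L=6; E->plug->C->R->A->L->F->refl->A->L'->B->R'->B->plug->B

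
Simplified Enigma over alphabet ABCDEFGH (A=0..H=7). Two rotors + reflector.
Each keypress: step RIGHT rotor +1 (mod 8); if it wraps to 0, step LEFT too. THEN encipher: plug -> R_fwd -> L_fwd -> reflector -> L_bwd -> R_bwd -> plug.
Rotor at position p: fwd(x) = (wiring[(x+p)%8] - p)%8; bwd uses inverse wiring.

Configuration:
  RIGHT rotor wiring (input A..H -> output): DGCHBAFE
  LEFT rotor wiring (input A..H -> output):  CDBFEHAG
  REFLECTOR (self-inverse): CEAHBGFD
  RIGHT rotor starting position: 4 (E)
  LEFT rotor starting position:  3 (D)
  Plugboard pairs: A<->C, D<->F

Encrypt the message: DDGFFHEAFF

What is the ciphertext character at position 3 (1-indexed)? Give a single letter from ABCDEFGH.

Char 1 ('D'): step: R->5, L=3; D->plug->F->R->F->L->H->refl->D->L'->E->R'->H->plug->H
Char 2 ('D'): step: R->6, L=3; D->plug->F->R->B->L->B->refl->E->L'->C->R'->H->plug->H
Char 3 ('G'): step: R->7, L=3; G->plug->G->R->B->L->B->refl->E->L'->C->R'->F->plug->D

D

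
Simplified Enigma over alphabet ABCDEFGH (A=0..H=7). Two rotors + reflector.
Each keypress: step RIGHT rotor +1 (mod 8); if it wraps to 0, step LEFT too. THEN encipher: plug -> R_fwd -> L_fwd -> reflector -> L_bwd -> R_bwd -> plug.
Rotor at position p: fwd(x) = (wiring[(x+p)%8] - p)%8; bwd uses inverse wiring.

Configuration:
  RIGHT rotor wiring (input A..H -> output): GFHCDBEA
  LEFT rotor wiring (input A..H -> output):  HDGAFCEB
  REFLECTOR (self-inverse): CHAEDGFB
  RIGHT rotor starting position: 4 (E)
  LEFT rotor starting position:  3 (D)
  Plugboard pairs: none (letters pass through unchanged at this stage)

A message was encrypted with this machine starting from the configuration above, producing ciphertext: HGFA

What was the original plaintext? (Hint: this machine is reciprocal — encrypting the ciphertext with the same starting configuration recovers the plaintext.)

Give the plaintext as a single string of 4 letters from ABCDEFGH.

Char 1 ('H'): step: R->5, L=3; H->plug->H->R->G->L->A->refl->C->L'->B->R'->D->plug->D
Char 2 ('G'): step: R->6, L=3; G->plug->G->R->F->L->E->refl->D->L'->H->R'->D->plug->D
Char 3 ('F'): step: R->7, L=3; F->plug->F->R->E->L->G->refl->F->L'->A->R'->D->plug->D
Char 4 ('A'): step: R->0, L->4 (L advanced); A->plug->A->R->G->L->C->refl->A->L'->C->R'->D->plug->D

Answer: DDDD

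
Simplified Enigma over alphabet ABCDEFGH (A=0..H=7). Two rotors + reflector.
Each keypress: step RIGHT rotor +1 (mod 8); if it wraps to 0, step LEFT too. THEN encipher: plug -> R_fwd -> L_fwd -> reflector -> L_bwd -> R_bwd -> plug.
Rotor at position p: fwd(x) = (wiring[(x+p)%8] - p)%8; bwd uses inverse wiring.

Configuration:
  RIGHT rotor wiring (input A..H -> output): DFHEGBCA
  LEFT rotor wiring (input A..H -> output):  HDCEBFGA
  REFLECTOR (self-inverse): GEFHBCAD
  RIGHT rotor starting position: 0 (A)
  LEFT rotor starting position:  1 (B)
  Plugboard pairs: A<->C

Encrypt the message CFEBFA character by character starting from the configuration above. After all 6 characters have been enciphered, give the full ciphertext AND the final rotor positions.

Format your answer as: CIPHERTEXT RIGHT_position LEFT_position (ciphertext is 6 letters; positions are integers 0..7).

Answer: FBFHDG 6 1

Derivation:
Char 1 ('C'): step: R->1, L=1; C->plug->A->R->E->L->E->refl->B->L'->B->R'->F->plug->F
Char 2 ('F'): step: R->2, L=1; F->plug->F->R->G->L->H->refl->D->L'->C->R'->B->plug->B
Char 3 ('E'): step: R->3, L=1; E->plug->E->R->F->L->F->refl->C->L'->A->R'->F->plug->F
Char 4 ('B'): step: R->4, L=1; B->plug->B->R->F->L->F->refl->C->L'->A->R'->H->plug->H
Char 5 ('F'): step: R->5, L=1; F->plug->F->R->C->L->D->refl->H->L'->G->R'->D->plug->D
Char 6 ('A'): step: R->6, L=1; A->plug->C->R->F->L->F->refl->C->L'->A->R'->G->plug->G
Final: ciphertext=FBFHDG, RIGHT=6, LEFT=1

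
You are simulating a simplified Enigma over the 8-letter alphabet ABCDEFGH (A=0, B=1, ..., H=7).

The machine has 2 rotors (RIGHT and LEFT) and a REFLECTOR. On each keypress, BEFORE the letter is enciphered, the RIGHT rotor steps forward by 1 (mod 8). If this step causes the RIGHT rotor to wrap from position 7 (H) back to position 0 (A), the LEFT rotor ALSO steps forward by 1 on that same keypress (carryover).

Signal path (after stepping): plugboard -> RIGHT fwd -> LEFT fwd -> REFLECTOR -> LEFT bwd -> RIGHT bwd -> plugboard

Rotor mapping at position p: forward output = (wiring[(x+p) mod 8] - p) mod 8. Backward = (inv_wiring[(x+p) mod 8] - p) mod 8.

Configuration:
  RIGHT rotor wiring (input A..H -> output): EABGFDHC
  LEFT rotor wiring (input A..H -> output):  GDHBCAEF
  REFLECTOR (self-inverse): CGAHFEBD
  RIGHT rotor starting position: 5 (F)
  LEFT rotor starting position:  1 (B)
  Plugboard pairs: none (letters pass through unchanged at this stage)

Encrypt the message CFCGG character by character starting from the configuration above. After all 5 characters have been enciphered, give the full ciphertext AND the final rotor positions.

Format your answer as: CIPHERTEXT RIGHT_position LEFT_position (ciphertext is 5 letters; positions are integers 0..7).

Answer: GEECB 2 2

Derivation:
Char 1 ('C'): step: R->6, L=1; C->plug->C->R->G->L->E->refl->F->L'->H->R'->G->plug->G
Char 2 ('F'): step: R->7, L=1; F->plug->F->R->G->L->E->refl->F->L'->H->R'->E->plug->E
Char 3 ('C'): step: R->0, L->2 (L advanced); C->plug->C->R->B->L->H->refl->D->L'->F->R'->E->plug->E
Char 4 ('G'): step: R->1, L=2; G->plug->G->R->B->L->H->refl->D->L'->F->R'->C->plug->C
Char 5 ('G'): step: R->2, L=2; G->plug->G->R->C->L->A->refl->C->L'->E->R'->B->plug->B
Final: ciphertext=GEECB, RIGHT=2, LEFT=2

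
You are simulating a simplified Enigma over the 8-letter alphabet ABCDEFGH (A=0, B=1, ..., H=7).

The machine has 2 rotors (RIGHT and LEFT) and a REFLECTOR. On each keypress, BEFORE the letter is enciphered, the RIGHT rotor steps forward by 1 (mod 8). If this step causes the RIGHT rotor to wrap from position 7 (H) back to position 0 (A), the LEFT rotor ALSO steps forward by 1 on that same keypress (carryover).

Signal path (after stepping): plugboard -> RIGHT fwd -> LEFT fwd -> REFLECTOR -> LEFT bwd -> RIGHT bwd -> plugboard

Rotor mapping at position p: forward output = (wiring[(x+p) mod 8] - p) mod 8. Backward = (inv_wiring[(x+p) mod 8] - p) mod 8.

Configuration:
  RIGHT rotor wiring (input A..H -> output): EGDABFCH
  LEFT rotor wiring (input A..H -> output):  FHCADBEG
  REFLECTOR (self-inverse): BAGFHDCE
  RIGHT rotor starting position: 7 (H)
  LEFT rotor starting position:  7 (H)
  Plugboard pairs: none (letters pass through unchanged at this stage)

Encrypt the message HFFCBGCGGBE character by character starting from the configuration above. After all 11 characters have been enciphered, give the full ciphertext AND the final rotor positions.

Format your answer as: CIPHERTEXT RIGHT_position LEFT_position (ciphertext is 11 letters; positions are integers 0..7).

Answer: GGDDCBBEHCD 2 1

Derivation:
Char 1 ('H'): step: R->0, L->0 (L advanced); H->plug->H->R->H->L->G->refl->C->L'->C->R'->G->plug->G
Char 2 ('F'): step: R->1, L=0; F->plug->F->R->B->L->H->refl->E->L'->G->R'->G->plug->G
Char 3 ('F'): step: R->2, L=0; F->plug->F->R->F->L->B->refl->A->L'->D->R'->D->plug->D
Char 4 ('C'): step: R->3, L=0; C->plug->C->R->C->L->C->refl->G->L'->H->R'->D->plug->D
Char 5 ('B'): step: R->4, L=0; B->plug->B->R->B->L->H->refl->E->L'->G->R'->C->plug->C
Char 6 ('G'): step: R->5, L=0; G->plug->G->R->D->L->A->refl->B->L'->F->R'->B->plug->B
Char 7 ('C'): step: R->6, L=0; C->plug->C->R->G->L->E->refl->H->L'->B->R'->B->plug->B
Char 8 ('G'): step: R->7, L=0; G->plug->G->R->G->L->E->refl->H->L'->B->R'->E->plug->E
Char 9 ('G'): step: R->0, L->1 (L advanced); G->plug->G->R->C->L->H->refl->E->L'->H->R'->H->plug->H
Char 10 ('B'): step: R->1, L=1; B->plug->B->R->C->L->H->refl->E->L'->H->R'->C->plug->C
Char 11 ('E'): step: R->2, L=1; E->plug->E->R->A->L->G->refl->C->L'->D->R'->D->plug->D
Final: ciphertext=GGDDCBBEHCD, RIGHT=2, LEFT=1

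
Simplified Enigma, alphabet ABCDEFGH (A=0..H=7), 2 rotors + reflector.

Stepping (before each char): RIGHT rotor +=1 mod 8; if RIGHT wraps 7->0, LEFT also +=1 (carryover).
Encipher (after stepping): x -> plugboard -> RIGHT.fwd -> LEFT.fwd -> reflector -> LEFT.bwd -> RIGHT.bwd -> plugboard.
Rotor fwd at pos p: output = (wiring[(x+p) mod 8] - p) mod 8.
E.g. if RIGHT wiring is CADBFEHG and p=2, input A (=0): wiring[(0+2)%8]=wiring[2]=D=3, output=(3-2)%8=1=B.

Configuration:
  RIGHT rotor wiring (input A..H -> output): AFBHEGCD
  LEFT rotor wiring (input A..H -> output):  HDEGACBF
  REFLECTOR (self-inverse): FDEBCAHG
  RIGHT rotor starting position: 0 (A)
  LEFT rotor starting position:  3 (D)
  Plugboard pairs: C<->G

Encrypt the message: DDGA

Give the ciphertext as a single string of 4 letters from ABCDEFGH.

Answer: CBCD

Derivation:
Char 1 ('D'): step: R->1, L=3; D->plug->D->R->D->L->G->refl->H->L'->C->R'->G->plug->C
Char 2 ('D'): step: R->2, L=3; D->plug->D->R->E->L->C->refl->E->L'->F->R'->B->plug->B
Char 3 ('G'): step: R->3, L=3; G->plug->C->R->D->L->G->refl->H->L'->C->R'->G->plug->C
Char 4 ('A'): step: R->4, L=3; A->plug->A->R->A->L->D->refl->B->L'->H->R'->D->plug->D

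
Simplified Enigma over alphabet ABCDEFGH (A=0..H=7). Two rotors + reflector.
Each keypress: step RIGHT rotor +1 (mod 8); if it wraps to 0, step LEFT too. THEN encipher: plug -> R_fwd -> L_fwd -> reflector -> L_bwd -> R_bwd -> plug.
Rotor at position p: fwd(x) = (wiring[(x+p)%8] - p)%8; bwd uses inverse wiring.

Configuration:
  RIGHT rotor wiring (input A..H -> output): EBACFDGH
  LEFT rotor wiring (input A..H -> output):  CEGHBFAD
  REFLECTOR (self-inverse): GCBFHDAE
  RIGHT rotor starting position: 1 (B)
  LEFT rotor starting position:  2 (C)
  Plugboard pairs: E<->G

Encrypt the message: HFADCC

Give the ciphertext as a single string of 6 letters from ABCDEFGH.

Char 1 ('H'): step: R->2, L=2; H->plug->H->R->H->L->C->refl->B->L'->F->R'->F->plug->F
Char 2 ('F'): step: R->3, L=2; F->plug->F->R->B->L->F->refl->D->L'->D->R'->D->plug->D
Char 3 ('A'): step: R->4, L=2; A->plug->A->R->B->L->F->refl->D->L'->D->R'->D->plug->D
Char 4 ('D'): step: R->5, L=2; D->plug->D->R->H->L->C->refl->B->L'->F->R'->G->plug->E
Char 5 ('C'): step: R->6, L=2; C->plug->C->R->G->L->A->refl->G->L'->E->R'->F->plug->F
Char 6 ('C'): step: R->7, L=2; C->plug->C->R->C->L->H->refl->E->L'->A->R'->A->plug->A

Answer: FDDEFA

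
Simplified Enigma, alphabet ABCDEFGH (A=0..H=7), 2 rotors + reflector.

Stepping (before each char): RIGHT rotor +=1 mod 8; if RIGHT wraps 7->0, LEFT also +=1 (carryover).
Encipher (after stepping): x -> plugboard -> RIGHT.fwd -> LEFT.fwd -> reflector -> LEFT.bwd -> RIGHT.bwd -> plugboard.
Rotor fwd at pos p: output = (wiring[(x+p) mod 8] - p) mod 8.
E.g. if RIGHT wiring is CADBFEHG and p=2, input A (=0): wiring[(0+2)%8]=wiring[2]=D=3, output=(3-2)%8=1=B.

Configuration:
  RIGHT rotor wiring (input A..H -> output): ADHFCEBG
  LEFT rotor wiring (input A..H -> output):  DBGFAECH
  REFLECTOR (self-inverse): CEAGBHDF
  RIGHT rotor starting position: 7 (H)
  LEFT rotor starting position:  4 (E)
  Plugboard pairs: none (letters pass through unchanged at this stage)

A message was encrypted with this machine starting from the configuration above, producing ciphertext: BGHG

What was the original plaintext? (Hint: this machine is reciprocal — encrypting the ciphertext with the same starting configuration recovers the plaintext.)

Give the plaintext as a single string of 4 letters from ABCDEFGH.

Answer: CCCC

Derivation:
Char 1 ('B'): step: R->0, L->5 (L advanced); B->plug->B->R->D->L->G->refl->D->L'->H->R'->C->plug->C
Char 2 ('G'): step: R->1, L=5; G->plug->G->R->F->L->B->refl->E->L'->E->R'->C->plug->C
Char 3 ('H'): step: R->2, L=5; H->plug->H->R->B->L->F->refl->H->L'->A->R'->C->plug->C
Char 4 ('G'): step: R->3, L=5; G->plug->G->R->A->L->H->refl->F->L'->B->R'->C->plug->C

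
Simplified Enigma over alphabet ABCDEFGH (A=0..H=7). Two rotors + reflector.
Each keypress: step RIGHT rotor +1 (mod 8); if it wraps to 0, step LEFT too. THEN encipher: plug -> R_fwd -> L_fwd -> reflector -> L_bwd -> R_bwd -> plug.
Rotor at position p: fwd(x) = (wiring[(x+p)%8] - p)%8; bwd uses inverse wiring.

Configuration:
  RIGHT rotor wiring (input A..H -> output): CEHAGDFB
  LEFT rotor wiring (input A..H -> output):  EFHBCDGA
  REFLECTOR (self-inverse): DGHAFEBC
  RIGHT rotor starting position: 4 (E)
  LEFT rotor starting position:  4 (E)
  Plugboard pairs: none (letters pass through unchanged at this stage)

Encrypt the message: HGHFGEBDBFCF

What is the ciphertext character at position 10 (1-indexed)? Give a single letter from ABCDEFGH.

Char 1 ('H'): step: R->5, L=4; H->plug->H->R->B->L->H->refl->C->L'->C->R'->F->plug->F
Char 2 ('G'): step: R->6, L=4; G->plug->G->R->A->L->G->refl->B->L'->F->R'->H->plug->H
Char 3 ('H'): step: R->7, L=4; H->plug->H->R->G->L->D->refl->A->L'->E->R'->G->plug->G
Char 4 ('F'): step: R->0, L->5 (L advanced); F->plug->F->R->D->L->H->refl->C->L'->F->R'->G->plug->G
Char 5 ('G'): step: R->1, L=5; G->plug->G->R->A->L->G->refl->B->L'->B->R'->H->plug->H
Char 6 ('E'): step: R->2, L=5; E->plug->E->R->D->L->H->refl->C->L'->F->R'->A->plug->A
Char 7 ('B'): step: R->3, L=5; B->plug->B->R->D->L->H->refl->C->L'->F->R'->A->plug->A
Char 8 ('D'): step: R->4, L=5; D->plug->D->R->F->L->C->refl->H->L'->D->R'->G->plug->G
Char 9 ('B'): step: R->5, L=5; B->plug->B->R->A->L->G->refl->B->L'->B->R'->H->plug->H
Char 10 ('F'): step: R->6, L=5; F->plug->F->R->C->L->D->refl->A->L'->E->R'->C->plug->C

C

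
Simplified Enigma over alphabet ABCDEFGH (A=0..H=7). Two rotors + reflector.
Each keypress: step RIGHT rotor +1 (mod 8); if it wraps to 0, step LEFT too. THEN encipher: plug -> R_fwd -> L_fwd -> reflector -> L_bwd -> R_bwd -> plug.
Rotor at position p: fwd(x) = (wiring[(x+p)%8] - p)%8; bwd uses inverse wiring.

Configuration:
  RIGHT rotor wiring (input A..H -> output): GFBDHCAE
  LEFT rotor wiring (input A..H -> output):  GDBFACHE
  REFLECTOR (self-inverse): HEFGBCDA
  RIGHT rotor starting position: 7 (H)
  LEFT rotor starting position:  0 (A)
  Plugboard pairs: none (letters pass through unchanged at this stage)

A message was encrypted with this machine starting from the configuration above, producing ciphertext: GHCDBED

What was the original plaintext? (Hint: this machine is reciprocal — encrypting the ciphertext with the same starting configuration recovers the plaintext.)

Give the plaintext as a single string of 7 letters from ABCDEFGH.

Char 1 ('G'): step: R->0, L->1 (L advanced); G->plug->G->R->A->L->C->refl->F->L'->H->R'->E->plug->E
Char 2 ('H'): step: R->1, L=1; H->plug->H->R->F->L->G->refl->D->L'->G->R'->D->plug->D
Char 3 ('C'): step: R->2, L=1; C->plug->C->R->F->L->G->refl->D->L'->G->R'->E->plug->E
Char 4 ('D'): step: R->3, L=1; D->plug->D->R->F->L->G->refl->D->L'->G->R'->H->plug->H
Char 5 ('B'): step: R->4, L=1; B->plug->B->R->G->L->D->refl->G->L'->F->R'->G->plug->G
Char 6 ('E'): step: R->5, L=1; E->plug->E->R->A->L->C->refl->F->L'->H->R'->C->plug->C
Char 7 ('D'): step: R->6, L=1; D->plug->D->R->H->L->F->refl->C->L'->A->R'->C->plug->C

Answer: EDEHGCC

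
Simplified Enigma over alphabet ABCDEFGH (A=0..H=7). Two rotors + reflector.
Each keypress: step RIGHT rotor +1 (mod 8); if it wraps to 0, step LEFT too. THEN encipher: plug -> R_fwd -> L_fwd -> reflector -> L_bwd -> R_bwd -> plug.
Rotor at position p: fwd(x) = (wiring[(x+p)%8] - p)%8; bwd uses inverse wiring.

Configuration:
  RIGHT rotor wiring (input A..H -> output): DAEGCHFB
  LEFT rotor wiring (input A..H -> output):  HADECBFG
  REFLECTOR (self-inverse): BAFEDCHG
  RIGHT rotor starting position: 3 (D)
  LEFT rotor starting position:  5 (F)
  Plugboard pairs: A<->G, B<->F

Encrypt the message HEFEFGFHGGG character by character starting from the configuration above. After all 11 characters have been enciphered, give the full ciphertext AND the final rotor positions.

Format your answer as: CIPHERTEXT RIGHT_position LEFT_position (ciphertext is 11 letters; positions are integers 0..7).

Answer: CBGBAEEDEAE 6 6

Derivation:
Char 1 ('H'): step: R->4, L=5; H->plug->H->R->C->L->B->refl->A->L'->B->R'->C->plug->C
Char 2 ('E'): step: R->5, L=5; E->plug->E->R->D->L->C->refl->F->L'->H->R'->F->plug->B
Char 3 ('F'): step: R->6, L=5; F->plug->B->R->D->L->C->refl->F->L'->H->R'->A->plug->G
Char 4 ('E'): step: R->7, L=5; E->plug->E->R->H->L->F->refl->C->L'->D->R'->F->plug->B
Char 5 ('F'): step: R->0, L->6 (L advanced); F->plug->B->R->A->L->H->refl->G->L'->F->R'->G->plug->A
Char 6 ('G'): step: R->1, L=6; G->plug->A->R->H->L->D->refl->E->L'->G->R'->E->plug->E
Char 7 ('F'): step: R->2, L=6; F->plug->B->R->E->L->F->refl->C->L'->D->R'->E->plug->E
Char 8 ('H'): step: R->3, L=6; H->plug->H->R->B->L->A->refl->B->L'->C->R'->D->plug->D
Char 9 ('G'): step: R->4, L=6; G->plug->A->R->G->L->E->refl->D->L'->H->R'->E->plug->E
Char 10 ('G'): step: R->5, L=6; G->plug->A->R->C->L->B->refl->A->L'->B->R'->G->plug->A
Char 11 ('G'): step: R->6, L=6; G->plug->A->R->H->L->D->refl->E->L'->G->R'->E->plug->E
Final: ciphertext=CBGBAEEDEAE, RIGHT=6, LEFT=6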